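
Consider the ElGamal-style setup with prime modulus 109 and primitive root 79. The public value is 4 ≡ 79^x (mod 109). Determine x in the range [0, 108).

Baby-step giant-step with m = ceil(sqrt(108)) = 11.
Baby table (79^j mod 109 for j=0..10):
  0:1  1:79  2:28  3:32  4:21  5:24  6:43  7:18
  8:5  9:68  10:31
Giant step factor: 79^(-11) ≡ 62 (mod 109).
Scan 4·62^i mod 109 for i = 0, 1, …:
  i=0: 4   i=1: 30   i=2: 7   i=3: 107
  i=4: 94   i=5: 51   i=6: 1
Match at i=6, j=0: x = 6·11 + 0 = 66.

66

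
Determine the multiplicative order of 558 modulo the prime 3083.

The order of 558 must divide p − 1 = 3082 = 2 · 23 · 67.
Divisors: 1, 2, 23, 46, 67, 134, 1541, 3082.
Check each in increasing order: 558^1 ≡ 558;  558^2 ≡ 3064;  558^23 ≡ 627;  558^46 ≡ 1588;  558^67 ≡ 7;  558^134 ≡ 49;  558^1541 ≡ 1.
Smallest exponent giving 1 is 1541.

1541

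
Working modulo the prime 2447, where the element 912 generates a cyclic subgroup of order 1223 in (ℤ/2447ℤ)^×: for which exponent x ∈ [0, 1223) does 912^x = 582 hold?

Successive powers of 912 modulo 2447:
  912^0=1  912^1=912  912^2=2211  912^3=104  912^4=1862  912^5=2373
  912^6=1028  912^7=335  912^8=2092  912^9=1691  912^10=582
So 912^10 ≡ 582 (mod 2447), giving x = 10.

10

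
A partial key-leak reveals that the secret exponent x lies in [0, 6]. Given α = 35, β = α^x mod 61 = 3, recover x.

6

Compute 35^0 mod 61 = 1, then multiply by 35 repeatedly:
  35^0=1  35^1=35  35^2=5  35^3=53  35^4=25
  35^5=21  35^6=3
Found 3 at exponent 6.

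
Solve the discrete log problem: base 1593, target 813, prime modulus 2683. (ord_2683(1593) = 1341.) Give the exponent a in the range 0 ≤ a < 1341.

Baby-step giant-step with m = ceil(sqrt(1341)) = 37.
Baby table (1593^j mod 2683 for j=0..36):
  0:1  1:1593  2:2214  3:1440  4:2638  5:756  6:2324  7:2275
  8:2025  9:859  10:57  11:2262  12:97  13:1590  14:118  15:164
  16:1001  17:891  18:56  19:669  20:566  21:150  22:163  23:2091
  24:1360  25:1299  26:714  27:2493  28:509  29:571  30:66  31:501
  32:1242  33:1135  34:2396  35:1602  36:453
Giant step factor: 1593^(-37) ≡ 1451 (mod 2683).
Scan 813·1451^i mod 2683 for i = 0, 1, …:
  i=0: 813   i=1: 1826   i=2: 1405   i=3: 2258
  i=4: 415   i=5: 1173   i=6: 1001
Match at i=6, j=16: a = 6·37 + 16 = 238.

238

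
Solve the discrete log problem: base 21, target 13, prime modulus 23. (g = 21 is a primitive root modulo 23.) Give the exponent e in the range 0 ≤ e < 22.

18

Successive powers of 21 modulo 23:
  21^0=1  21^1=21  21^2=4  21^3=15  21^4=16  21^5=14
  21^6=18  21^7=10  21^8=3  21^9=17  21^10=12  21^11=22
  21^12=2  21^13=19  21^14=8  21^15=7  21^16=9  21^17=5
  21^18=13
So 21^18 ≡ 13 (mod 23), giving e = 18.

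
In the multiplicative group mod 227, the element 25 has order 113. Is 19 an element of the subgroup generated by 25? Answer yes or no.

yes

19 ∈ ⟨25⟩ iff 19^113 ≡ 1 (mod 227), since |⟨25⟩| = 113.
19^113 mod 227 = 1.
Since 1 = 1, 19 lies in the subgroup.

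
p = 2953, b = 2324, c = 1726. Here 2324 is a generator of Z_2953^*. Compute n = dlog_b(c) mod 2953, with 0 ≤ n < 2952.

2334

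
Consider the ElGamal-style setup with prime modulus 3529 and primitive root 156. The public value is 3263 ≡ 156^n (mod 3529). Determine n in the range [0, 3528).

519

Baby-step giant-step with m = ceil(sqrt(3528)) = 60.
Baby table (156^j mod 3529 for j=0..59):
  0:1  1:156  2:3162  3:2741  4:587  5:3347  6:3369  7:3272
  8:2256  9:2565  10:1363  11:888  12:897  13:2301  14:2527  15:2493
  16:718  17:2609  18:1169  19:2385  20:1515  21:3426  22:1577  23:2511
  24:3526  25:3061  26:1101  27:2364  28:1768  29:546  30:480  31:771
  32:290  33:2892  34:2969  35:865  36:838  37:155  38:3006  39:3108
  40:1375  41:2760  42:22  43:3432  44:2513  45:309  46:2327  47:3054
  48:9  49:1404  50:226  51:3495  52:1754  53:1891  54:2089  55:1216
  56:2659  57:1911  58:1680  59:934
Giant step factor: 156^(-60) ≡ 751 (mod 3529).
Scan 3263·751^i mod 3529 for i = 0, 1, …:
  i=0: 3263   i=1: 1387   i=2: 582   i=3: 3015
  i=4: 2176   i=5: 249   i=6: 3491   i=7: 3223
  i=8: 3108
Match at i=8, j=39: n = 8·60 + 39 = 519.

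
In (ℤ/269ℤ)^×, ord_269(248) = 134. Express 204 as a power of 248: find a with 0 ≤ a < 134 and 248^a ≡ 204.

98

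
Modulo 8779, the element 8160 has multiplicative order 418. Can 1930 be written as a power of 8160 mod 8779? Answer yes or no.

no

1930 ∈ ⟨8160⟩ iff 1930^418 ≡ 1 (mod 8779), since |⟨8160⟩| = 418.
1930^418 mod 8779 = 502.
Since 502 ≠ 1, 1930 does not lie in the subgroup.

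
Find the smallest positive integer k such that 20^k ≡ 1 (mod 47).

46

The order of 20 must divide p − 1 = 46 = 2 · 23.
Divisors: 1, 2, 23, 46.
Check each in increasing order: 20^1 ≡ 20;  20^2 ≡ 24;  20^23 ≡ 46;  20^46 ≡ 1.
Smallest exponent giving 1 is 46.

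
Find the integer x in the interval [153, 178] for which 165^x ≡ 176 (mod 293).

163

Compute 165^153 mod 293 = 248, then multiply by 165 repeatedly:
  165^153=248  165^154=193  165^155=201  165^156=56  165^157=157
  165^158=121  165^159=41  165^160=26  165^161=188  165^162=255
  165^163=176
Found 176 at exponent 163.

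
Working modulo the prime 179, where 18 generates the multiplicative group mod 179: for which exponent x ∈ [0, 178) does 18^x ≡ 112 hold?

41

Baby-step giant-step with m = ceil(sqrt(178)) = 14.
Baby table (18^j mod 179 for j=0..13):
  0:1  1:18  2:145  3:104  4:82  5:44  6:76  7:115
  8:101  9:28  10:146  11:122  12:48  13:148
Giant step factor: 18^(-14) ≡ 17 (mod 179).
Scan 112·17^i mod 179 for i = 0, 1, …:
  i=0: 112   i=1: 114   i=2: 148
Match at i=2, j=13: x = 2·14 + 13 = 41.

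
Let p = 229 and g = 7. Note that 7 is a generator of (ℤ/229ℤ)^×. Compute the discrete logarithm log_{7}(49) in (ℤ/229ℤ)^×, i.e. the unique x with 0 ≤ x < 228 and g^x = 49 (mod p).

Successive powers of 7 modulo 229:
  7^0=1  7^1=7  7^2=49
So 7^2 ≡ 49 (mod 229), giving x = 2.

2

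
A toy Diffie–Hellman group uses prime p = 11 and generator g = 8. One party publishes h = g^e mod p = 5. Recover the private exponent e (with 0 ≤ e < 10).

Successive powers of 8 modulo 11:
  8^0=1  8^1=8  8^2=9  8^3=6  8^4=4  8^5=10
  8^6=3  8^7=2  8^8=5
So 8^8 ≡ 5 (mod 11), giving e = 8.

8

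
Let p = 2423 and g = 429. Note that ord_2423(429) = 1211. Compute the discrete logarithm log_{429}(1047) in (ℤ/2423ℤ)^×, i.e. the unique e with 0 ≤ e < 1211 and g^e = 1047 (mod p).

235

Baby-step giant-step with m = ceil(sqrt(1211)) = 35.
Baby table (429^j mod 2423 for j=0..34):
  0:1  1:429  2:2316  3:134  4:1757  5:200  6:995  7:407
  8:147  9:65  10:1232  11:314  12:1441  13:324  14:885  15:1677
  16:2225  17:2286  18:1802  19:121  20:1026  21:1591  22:1676  23:1796
  24:2393  25:1668  26:787  27:826  28:596  29:1269  30:1649  31:2328
  32:436  33:473  34:1808
Giant step factor: 429^(-35) ≡ 1648 (mod 2423).
Scan 1047·1648^i mod 2423 for i = 0, 1, …:
  i=0: 1047   i=1: 280   i=2: 1070   i=3: 1839
  i=4: 1922   i=5: 595   i=6: 1668
Match at i=6, j=25: e = 6·35 + 25 = 235.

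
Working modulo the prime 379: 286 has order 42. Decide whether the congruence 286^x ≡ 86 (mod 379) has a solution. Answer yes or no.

86 ∈ ⟨286⟩ iff 86^42 ≡ 1 (mod 379), since |⟨286⟩| = 42.
86^42 mod 379 = 1.
Since 1 = 1, 86 lies in the subgroup.

yes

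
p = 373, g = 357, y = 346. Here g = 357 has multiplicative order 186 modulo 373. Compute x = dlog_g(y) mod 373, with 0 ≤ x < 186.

Baby-step giant-step with m = ceil(sqrt(186)) = 14.
Baby table (357^j mod 373 for j=0..13):
  0:1  1:357  2:256  3:7  4:261  5:300  6:49  7:335
  8:235  9:343  10:107  11:153  12:163  13:3
Giant step factor: 357^(-14) ≡ 101 (mod 373).
Scan 346·101^i mod 373 for i = 0, 1, …:
  i=0: 346   i=1: 257   i=2: 220   i=3: 213
  i=4: 252   i=5: 88   i=6: 309   i=7: 250
  i=8: 259   i=9: 49
Match at i=9, j=6: x = 9·14 + 6 = 132.

132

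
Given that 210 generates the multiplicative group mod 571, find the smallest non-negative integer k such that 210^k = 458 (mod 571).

Baby-step giant-step with m = ceil(sqrt(570)) = 24.
Baby table (210^j mod 571 for j=0..23):
  0:1  1:210  2:133  3:522  4:559  5:335  6:117  7:17
  8:144  9:548  10:309  11:367  12:556  13:276  14:289  15:164
  16:180  17:114  18:529  19:316  20:124  21:345  22:504  23:205
Giant step factor: 210^(-24) ≡ 302 (mod 571).
Scan 458·302^i mod 571 for i = 0, 1, …:
  i=0: 458   i=1: 134   i=2: 498   i=3: 223
  i=4: 539   i=5: 43   i=6: 424   i=7: 144
Match at i=7, j=8: k = 7·24 + 8 = 176.

176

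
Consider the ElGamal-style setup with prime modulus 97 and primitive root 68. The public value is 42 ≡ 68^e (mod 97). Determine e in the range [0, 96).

Baby-step giant-step with m = ceil(sqrt(96)) = 10.
Baby table (68^j mod 97 for j=0..9):
  0:1  1:68  2:65  3:55  4:54  5:83  6:18  7:60
  8:6  9:20
Giant step factor: 68^(-10) ≡ 49 (mod 97).
Scan 42·49^i mod 97 for i = 0, 1, …:
  i=0: 42   i=1: 21   i=2: 59   i=3: 78
  i=4: 39   i=5: 68
Match at i=5, j=1: e = 5·10 + 1 = 51.

51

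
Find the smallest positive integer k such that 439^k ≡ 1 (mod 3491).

3490

The order of 439 must divide p − 1 = 3490 = 2 · 5 · 349.
Divisors: 1, 2, 5, 10, 349, 698, 1745, 3490.
Check each in increasing order: 439^1 ≡ 439;  439^2 ≡ 716;  439^5 ≡ 1687;  439^10 ≡ 804;  439^349 ≡ 2260;  439^698 ≡ 267;  439^1745 ≡ 3490;  439^3490 ≡ 1.
Smallest exponent giving 1 is 3490.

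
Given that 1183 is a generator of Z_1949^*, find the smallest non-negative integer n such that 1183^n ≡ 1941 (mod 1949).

823

Baby-step giant-step with m = ceil(sqrt(1948)) = 45.
Baby table (1183^j mod 1949 for j=0..44):
  0:1  1:1183  2:107  3:1845  4:1704  5:566  6:1071  7:143
  8:1555  9:1658  10:720  11:47  12:1029  13:1131  14:959  15:179
  16:1265  17:1612  18:874  19:972  20:1915  21:707  22:260  23:1587
  24:534  25:246  26:617  27:985  28:1702  29:149  30:857  31:351
  32:96  33:526  34:527  35:1710  36:1817  37:1713  38:1468  39:85
  40:1156  41:1299  42:905  43:614  44:1334
Giant step factor: 1183^(-45) ≡ 1774 (mod 1949).
Scan 1941·1774^i mod 1949 for i = 0, 1, …:
  i=0: 1941   i=1: 1400   i=2: 574   i=3: 898
  i=4: 719   i=5: 860   i=6: 1522   i=7: 663
  i=8: 915   i=9: 1642     …   i=17: 762
  i=18: 1131
Match at i=18, j=13: n = 18·45 + 13 = 823.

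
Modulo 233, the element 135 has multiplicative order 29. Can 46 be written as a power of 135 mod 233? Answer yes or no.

46 ∈ ⟨135⟩ iff 46^29 ≡ 1 (mod 233), since |⟨135⟩| = 29.
46^29 mod 233 = 1.
Since 1 = 1, 46 lies in the subgroup.

yes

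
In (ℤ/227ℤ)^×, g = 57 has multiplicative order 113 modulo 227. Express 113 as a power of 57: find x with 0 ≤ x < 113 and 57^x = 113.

57

Baby-step giant-step with m = ceil(sqrt(113)) = 11.
Baby table (57^j mod 227 for j=0..10):
  0:1  1:57  2:71  3:188  4:47  5:182  6:159  7:210
  8:166  9:155  10:209
Giant step factor: 57^(-11) ≡ 25 (mod 227).
Scan 113·25^i mod 227 for i = 0, 1, …:
  i=0: 113   i=1: 101   i=2: 28   i=3: 19
  i=4: 21   i=5: 71
Match at i=5, j=2: x = 5·11 + 2 = 57.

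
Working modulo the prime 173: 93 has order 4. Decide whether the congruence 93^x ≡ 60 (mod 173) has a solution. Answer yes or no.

no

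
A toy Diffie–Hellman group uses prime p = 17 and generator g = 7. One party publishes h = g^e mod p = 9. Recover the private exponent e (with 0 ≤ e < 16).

6

Successive powers of 7 modulo 17:
  7^0=1  7^1=7  7^2=15  7^3=3  7^4=4  7^5=11
  7^6=9
So 7^6 ≡ 9 (mod 17), giving e = 6.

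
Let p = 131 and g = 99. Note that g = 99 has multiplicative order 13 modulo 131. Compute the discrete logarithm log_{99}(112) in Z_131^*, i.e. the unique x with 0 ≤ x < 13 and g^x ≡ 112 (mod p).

Successive powers of 99 modulo 131:
  99^0=1  99^1=99  99^2=107  99^3=113  99^4=52  99^5=39
  99^6=62  99^7=112
So 99^7 ≡ 112 (mod 131), giving x = 7.

7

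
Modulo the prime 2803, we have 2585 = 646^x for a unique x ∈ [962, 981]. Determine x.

Compute 646^962 mod 2803 = 2585, then multiply by 646 repeatedly:
  646^962=2585
Found 2585 at exponent 962.

962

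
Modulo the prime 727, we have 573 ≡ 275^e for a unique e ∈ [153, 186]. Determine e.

182

Compute 275^153 mod 727 = 44, then multiply by 275 repeatedly:
  275^153=44  275^154=468  275^155=21  275^156=686  275^157=357
  275^158=30  275^159=253  275^160=510  275^161=666  275^162=673
  275^163=417  275^164=536  275^165=546  275^166=388  275^167=558
  275^168=53  275^169=35  275^170=174  275^171=595  275^172=50
  275^173=664  275^174=123  275^175=383  275^176=637  275^177=695
  275^178=651  275^179=183  275^180=162  275^181=203  275^182=573
Found 573 at exponent 182.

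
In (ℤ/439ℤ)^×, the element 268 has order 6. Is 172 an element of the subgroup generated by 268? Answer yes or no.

yes

172 ∈ ⟨268⟩ iff 172^6 ≡ 1 (mod 439), since |⟨268⟩| = 6.
172^6 mod 439 = 1.
Since 1 = 1, 172 lies in the subgroup.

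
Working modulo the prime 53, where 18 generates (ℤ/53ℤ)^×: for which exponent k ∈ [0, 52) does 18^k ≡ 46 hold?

16

Baby-step giant-step with m = ceil(sqrt(52)) = 8.
Baby table (18^j mod 53 for j=0..7):
  0:1  1:18  2:6  3:2  4:36  5:12  6:4  7:19
Giant step factor: 18^(-8) ≡ 42 (mod 53).
Scan 46·42^i mod 53 for i = 0, 1, …:
  i=0: 46   i=1: 24   i=2: 1
Match at i=2, j=0: k = 2·8 + 0 = 16.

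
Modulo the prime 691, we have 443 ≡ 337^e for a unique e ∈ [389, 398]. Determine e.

Compute 337^389 mod 691 = 213, then multiply by 337 repeatedly:
  337^389=213  337^390=608  337^391=360  337^392=395  337^393=443
Found 443 at exponent 393.

393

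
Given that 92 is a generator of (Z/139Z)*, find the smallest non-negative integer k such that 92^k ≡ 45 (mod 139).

Baby-step giant-step with m = ceil(sqrt(138)) = 12.
Baby table (92^j mod 139 for j=0..11):
  0:1  1:92  2:124  3:10  4:86  5:128  6:100  7:26
  8:29  9:27  10:121  11:12
Giant step factor: 92^(-12) ≡ 52 (mod 139).
Scan 45·52^i mod 139 for i = 0, 1, …:
  i=0: 45   i=1: 116   i=2: 55   i=3: 80
  i=4: 129   i=5: 36   i=6: 65   i=7: 44
  i=8: 64   i=9: 131   i=10: 1
Match at i=10, j=0: k = 10·12 + 0 = 120.

120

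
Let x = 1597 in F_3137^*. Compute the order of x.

1568

The order of 1597 must divide p − 1 = 3136 = 2^6 · 7^2.
Divisors: 1, 2, 4, 7, 8, 14, 16, 28, 32, 49, 56, 64, 98, 112, 196, 224, 392, 448, 784, 1568, 3136.
Check each in increasing order: 1597^1 ≡ 1597;  1597^2 ≡ 28;  1597^4 ≡ 784;  1597^7 ≡ 1369;  1597^8 ≡ 2941;  1597^14 ≡ 1372;  1597^16 ≡ 772;  1597^28 ≡ 184;  1597^32 ≡ 3091;  1597^49 ≡ 1159;  1597^56 ≡ 2486;  1597^64 ≡ 2116;  1597^98 ≡ 645;  1597^112 ≡ 306;  1597^196 ≡ 1941;  1597^224 ≡ 2663;  1597^392 ≡ 3081;  1597^448 ≡ 1949;  1597^784 ≡ 3136;  1597^1568 ≡ 1.
Smallest exponent giving 1 is 1568.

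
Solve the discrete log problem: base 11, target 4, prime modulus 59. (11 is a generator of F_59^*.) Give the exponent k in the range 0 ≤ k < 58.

14

Baby-step giant-step with m = ceil(sqrt(58)) = 8.
Baby table (11^j mod 59 for j=0..7):
  0:1  1:11  2:3  3:33  4:9  5:40  6:27  7:2
Giant step factor: 11^(-8) ≡ 51 (mod 59).
Scan 4·51^i mod 59 for i = 0, 1, …:
  i=0: 4   i=1: 27
Match at i=1, j=6: k = 1·8 + 6 = 14.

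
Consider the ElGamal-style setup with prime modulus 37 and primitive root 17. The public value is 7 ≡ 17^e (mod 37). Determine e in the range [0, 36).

20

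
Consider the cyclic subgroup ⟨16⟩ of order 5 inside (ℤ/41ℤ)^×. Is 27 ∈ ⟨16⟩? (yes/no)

27 ∈ ⟨16⟩ iff 27^5 ≡ 1 (mod 41), since |⟨16⟩| = 5.
27^5 mod 41 = 14.
Since 14 ≠ 1, 27 does not lie in the subgroup.

no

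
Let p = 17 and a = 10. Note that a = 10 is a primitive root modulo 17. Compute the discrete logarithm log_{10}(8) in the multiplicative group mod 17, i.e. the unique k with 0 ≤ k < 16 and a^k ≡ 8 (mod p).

14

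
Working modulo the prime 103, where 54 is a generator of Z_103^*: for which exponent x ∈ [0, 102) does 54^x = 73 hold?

87

Baby-step giant-step with m = ceil(sqrt(102)) = 11.
Baby table (54^j mod 103 for j=0..10):
  0:1  1:54  2:32  3:80  4:97  5:88  6:14  7:35
  8:36  9:90  10:19
Giant step factor: 54^(-11) ≡ 77 (mod 103).
Scan 73·77^i mod 103 for i = 0, 1, …:
  i=0: 73   i=1: 59   i=2: 11   i=3: 23
  i=4: 20   i=5: 98   i=6: 27   i=7: 19
Match at i=7, j=10: x = 7·11 + 10 = 87.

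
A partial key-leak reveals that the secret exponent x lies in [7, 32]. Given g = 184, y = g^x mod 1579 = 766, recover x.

17

Compute 184^7 mod 1579 = 637, then multiply by 184 repeatedly:
  184^7=637  184^8=362  184^9=290  184^10=1253  184^11=18
  184^12=154  184^13=1493  184^14=1545  184^15=60  184^16=1566
  184^17=766
Found 766 at exponent 17.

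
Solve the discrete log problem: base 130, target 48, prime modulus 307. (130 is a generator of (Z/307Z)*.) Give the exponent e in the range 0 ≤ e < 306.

123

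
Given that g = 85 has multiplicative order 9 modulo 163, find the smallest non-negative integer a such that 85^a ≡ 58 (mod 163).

6

Successive powers of 85 modulo 163:
  85^0=1  85^1=85  85^2=53  85^3=104  85^4=38  85^5=133
  85^6=58
So 85^6 ≡ 58 (mod 163), giving a = 6.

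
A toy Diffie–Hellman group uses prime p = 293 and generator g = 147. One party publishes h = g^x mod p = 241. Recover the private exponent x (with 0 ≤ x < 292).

193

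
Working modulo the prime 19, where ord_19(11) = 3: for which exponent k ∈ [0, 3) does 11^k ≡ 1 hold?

Successive powers of 11 modulo 19:
  11^0=1
So 11^0 ≡ 1 (mod 19), giving k = 0.

0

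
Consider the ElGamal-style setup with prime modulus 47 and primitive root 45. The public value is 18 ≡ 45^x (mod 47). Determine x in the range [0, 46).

16

Baby-step giant-step with m = ceil(sqrt(46)) = 7.
Baby table (45^j mod 47 for j=0..6):
  0:1  1:45  2:4  3:39  4:16  5:15  6:17
Giant step factor: 45^(-7) ≡ 29 (mod 47).
Scan 18·29^i mod 47 for i = 0, 1, …:
  i=0: 18   i=1: 5   i=2: 4
Match at i=2, j=2: x = 2·7 + 2 = 16.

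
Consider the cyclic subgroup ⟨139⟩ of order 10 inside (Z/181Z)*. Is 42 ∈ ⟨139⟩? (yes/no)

yes

42 ∈ ⟨139⟩ iff 42^10 ≡ 1 (mod 181), since |⟨139⟩| = 10.
42^10 mod 181 = 1.
Since 1 = 1, 42 lies in the subgroup.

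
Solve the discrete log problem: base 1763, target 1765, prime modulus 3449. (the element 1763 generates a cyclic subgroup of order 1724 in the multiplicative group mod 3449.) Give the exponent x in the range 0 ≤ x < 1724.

1018

Baby-step giant-step with m = ceil(sqrt(1724)) = 42.
Baby table (1763^j mod 3449 for j=0..41):
  0:1  1:1763  2:620  3:3176  4:1561  5:3190  6:2100  7:1523
  8:1727  9:2683  10:1550  11:1042  12:2178  13:1077  14:1801  15:2083
  16:2593  17:1534  18:426  19:2605  20:1996  21:968  22:2778  23:34
  24:1309  25:386  26:1065  27:1339  28:1541  29:2420  30:47  31:85
  32:1548  33:965  34:938  35:1623  36:2128  37:2601  38:1842  39:1937
  40:421  41:688
Giant step factor: 1763^(-42) ≡ 428 (mod 3449).
Scan 1765·428^i mod 3449 for i = 0, 1, …:
  i=0: 1765   i=1: 89   i=2: 153   i=3: 3402
  i=4: 578   i=5: 2505   i=6: 2950   i=7: 266
  i=8: 31   i=9: 2921     …   i=23: 2953
  i=24: 1550
Match at i=24, j=10: x = 24·42 + 10 = 1018.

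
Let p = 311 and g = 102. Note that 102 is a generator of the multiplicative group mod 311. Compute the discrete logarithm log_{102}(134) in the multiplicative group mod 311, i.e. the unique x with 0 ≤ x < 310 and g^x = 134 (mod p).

118

Baby-step giant-step with m = ceil(sqrt(310)) = 18.
Baby table (102^j mod 311 for j=0..17):
  0:1  1:102  2:141  3:76  4:288  5:142  6:178  7:118
  8:218  9:155  10:260  11:85  12:273  13:167  14:240  15:222
  16:252  17:202
Giant step factor: 102^(-18) ≡ 4 (mod 311).
Scan 134·4^i mod 311 for i = 0, 1, …:
  i=0: 134   i=1: 225   i=2: 278   i=3: 179
  i=4: 94   i=5: 65   i=6: 260
Match at i=6, j=10: x = 6·18 + 10 = 118.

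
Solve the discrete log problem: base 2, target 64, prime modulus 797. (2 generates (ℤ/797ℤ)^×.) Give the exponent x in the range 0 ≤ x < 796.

Successive powers of 2 modulo 797:
  2^0=1  2^1=2  2^2=4  2^3=8  2^4=16  2^5=32
  2^6=64
So 2^6 ≡ 64 (mod 797), giving x = 6.

6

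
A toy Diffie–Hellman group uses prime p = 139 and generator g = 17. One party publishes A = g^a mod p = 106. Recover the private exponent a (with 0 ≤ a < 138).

132

Baby-step giant-step with m = ceil(sqrt(138)) = 12.
Baby table (17^j mod 139 for j=0..11):
  0:1  1:17  2:11  3:48  4:121  5:111  6:80  7:109
  8:46  9:87  10:89  11:123
Giant step factor: 17^(-12) ≡ 116 (mod 139).
Scan 106·116^i mod 139 for i = 0, 1, …:
  i=0: 106   i=1: 64   i=2: 57   i=3: 79
  i=4: 129   i=5: 91   i=6: 131   i=7: 45
  i=8: 77   i=9: 36   i=10: 6   i=11: 1
Match at i=11, j=0: a = 11·12 + 0 = 132.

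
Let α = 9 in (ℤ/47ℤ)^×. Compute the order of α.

23

The order of 9 must divide p − 1 = 46 = 2 · 23.
Divisors: 1, 2, 23, 46.
Check each in increasing order: 9^1 ≡ 9;  9^2 ≡ 34;  9^23 ≡ 1.
Smallest exponent giving 1 is 23.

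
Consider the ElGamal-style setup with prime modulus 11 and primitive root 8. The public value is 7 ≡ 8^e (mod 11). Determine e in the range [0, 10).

Successive powers of 8 modulo 11:
  8^0=1  8^1=8  8^2=9  8^3=6  8^4=4  8^5=10
  8^6=3  8^7=2  8^8=5  8^9=7
So 8^9 ≡ 7 (mod 11), giving e = 9.

9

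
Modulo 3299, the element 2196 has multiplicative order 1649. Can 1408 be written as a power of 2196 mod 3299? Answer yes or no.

no

1408 ∈ ⟨2196⟩ iff 1408^1649 ≡ 1 (mod 3299), since |⟨2196⟩| = 1649.
1408^1649 mod 3299 = 3298.
Since 3298 ≠ 1, 1408 does not lie in the subgroup.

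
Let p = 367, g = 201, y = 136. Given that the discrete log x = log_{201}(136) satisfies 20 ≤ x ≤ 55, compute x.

23

Compute 201^20 mod 367 = 350, then multiply by 201 repeatedly:
  201^20=350  201^21=253  201^22=207  201^23=136
Found 136 at exponent 23.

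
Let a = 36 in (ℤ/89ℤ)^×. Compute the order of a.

44

The order of 36 must divide p − 1 = 88 = 2^3 · 11.
Divisors: 1, 2, 4, 8, 11, 22, 44, 88.
Check each in increasing order: 36^1 ≡ 36;  36^2 ≡ 50;  36^4 ≡ 8;  36^8 ≡ 64;  36^11 ≡ 34;  36^22 ≡ 88;  36^44 ≡ 1.
Smallest exponent giving 1 is 44.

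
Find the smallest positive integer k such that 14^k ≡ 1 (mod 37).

The order of 14 must divide p − 1 = 36 = 2^2 · 3^2.
Divisors: 1, 2, 3, 4, 6, 9, 12, 18, 36.
Check each in increasing order: 14^1 ≡ 14;  14^2 ≡ 11;  14^3 ≡ 6;  14^4 ≡ 10;  14^6 ≡ 36;  14^9 ≡ 31;  14^12 ≡ 1.
Smallest exponent giving 1 is 12.

12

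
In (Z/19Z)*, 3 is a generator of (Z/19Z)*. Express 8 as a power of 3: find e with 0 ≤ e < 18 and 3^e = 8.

3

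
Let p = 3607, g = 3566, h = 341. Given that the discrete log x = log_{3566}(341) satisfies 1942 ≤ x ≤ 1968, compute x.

1948

Compute 3566^1942 mod 3607 = 49, then multiply by 3566 repeatedly:
  3566^1942=49  3566^1943=1598  3566^1944=3015  3566^1945=2630  3566^1946=380
  3566^1947=2455  3566^1948=341
Found 341 at exponent 1948.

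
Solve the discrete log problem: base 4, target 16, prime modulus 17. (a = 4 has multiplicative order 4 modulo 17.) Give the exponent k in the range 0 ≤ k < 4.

Successive powers of 4 modulo 17:
  4^0=1  4^1=4  4^2=16
So 4^2 ≡ 16 (mod 17), giving k = 2.

2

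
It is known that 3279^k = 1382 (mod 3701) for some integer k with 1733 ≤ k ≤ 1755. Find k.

Compute 3279^1733 mod 3701 = 2402, then multiply by 3279 repeatedly:
  3279^1733=2402  3279^1734=430  3279^1735=3590  3279^1736=2430  3279^1737=3418
  3279^1738=994  3279^1739=2446  3279^1740=367  3279^1741=568  3279^1742=869
  3279^1743=3382  3279^1744=1382
Found 1382 at exponent 1744.

1744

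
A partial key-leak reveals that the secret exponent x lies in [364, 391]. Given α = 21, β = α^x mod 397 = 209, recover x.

Compute 21^364 mod 397 = 121, then multiply by 21 repeatedly:
  21^364=121  21^365=159  21^366=163  21^367=247  21^368=26
  21^369=149  21^370=350  21^371=204  21^372=314  21^373=242
  21^374=318  21^375=326  21^376=97  21^377=52  21^378=298
  21^379=303  21^380=11  21^381=231  21^382=87  21^383=239
  21^384=255  21^385=194  21^386=104  21^387=199  21^388=209
Found 209 at exponent 388.

388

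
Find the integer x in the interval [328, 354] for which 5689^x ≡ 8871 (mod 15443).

339

Compute 5689^328 mod 15443 = 1401, then multiply by 5689 repeatedly:
  5689^328=1401  5689^329=1701  5689^330=9671  5689^331=10353  5689^332=14058
  5689^333=12108  5689^334=6632  5689^335=2199  5689^336=1281  5689^337=13956
  5689^338=3221  5689^339=8871
Found 8871 at exponent 339.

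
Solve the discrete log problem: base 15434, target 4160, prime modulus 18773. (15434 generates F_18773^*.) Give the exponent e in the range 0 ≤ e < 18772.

18155

Baby-step giant-step with m = ceil(sqrt(18772)) = 138.
Baby table (15434^j mod 18773 for j=0..137):
  0:1  1:15434  2:16532  3:11045  4:9690  5:9742  6:5071  7:1177
  8:12327  9:9336  10:9049  11:9919  12:14804  13:17526  14:14900  15:16123
  16:6267  17:6382  18:16630  19:2964  20:15348  21:3318  22:16041  23:17243
  24:2414  25:12044  26:15623  27:4970  28:502  29:13392  30:1398  31:6555
  32:2173  33:9504  34:11287  35:8891  36:11837  37:12195  38:18305  39:4493
  40:16273  41:12288  42:8146  43:2583  44:10943  45:12354  46:13048  47:4861
  48:7766  49:13612  50:17738  51:1633  52:10356  53:1182  54:14405  55:16904
  56:7955  57:2050  58:7195  59:5335  60:2012  61:2666  62:15401  63:14081
  64:9906  65:1892  66:9113  67:2726  68:2791  69:11032  70:15551  71:1329
  72:11670  73:6618  74:17092  75:18505  76:12521  77:18625  78:6074  79:12527
  80:17364  81:11401  82:3705  83:412  84:13534  85:15358  86:7474  87:12404
  88:15055  89:5449  90:15599  91:10014  92:16740  93:11134  94:12887  95:16796
  96:11880  97:29  98:15807  99:10103  100:1164  101:18188  102:923  103:15648
  104:15360  105:796  106:7922  107:18372  108:6056  109:16310  110:1383  111:321
  112:17015  113:12786  114:16121  115:12945  116:10864  117:13313  118:2357  119:14637
  120:11949  121:13687  122:11362  123:2515  124:12719  125:14558  126:12908  127:2996
  128:2365  129:6698  130:12794  131:8182  132:13790  133:5359  134:15741  135:5201
  136:17659  137:2592
Giant step factor: 15434^(-138) ≡ 13001 (mod 18773).
Scan 4160·13001^i mod 18773 for i = 0, 1, …:
  i=0: 4160   i=1: 17920   i=2: 4990   i=3: 14275
  i=4: 18170   i=5: 7511   i=6: 12138   i=7: 300
  i=8: 14289   i=9: 12454     …   i=130: 12034
  i=131: 18625
Match at i=131, j=77: e = 131·138 + 77 = 18155.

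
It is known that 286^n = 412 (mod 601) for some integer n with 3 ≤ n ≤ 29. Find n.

7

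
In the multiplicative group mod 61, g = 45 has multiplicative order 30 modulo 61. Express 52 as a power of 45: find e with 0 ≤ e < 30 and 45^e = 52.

3

Successive powers of 45 modulo 61:
  45^0=1  45^1=45  45^2=12  45^3=52
So 45^3 ≡ 52 (mod 61), giving e = 3.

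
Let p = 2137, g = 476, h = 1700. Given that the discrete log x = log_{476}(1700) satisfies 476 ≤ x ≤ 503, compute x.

493

Compute 476^476 mod 2137 = 355, then multiply by 476 repeatedly:
  476^476=355  476^477=157  476^478=2074  476^479=2067  476^480=872
  476^481=494  476^482=74  476^483=1032  476^484=1859  476^485=166
  476^486=2084  476^487=416  476^488=1412  476^489=1094  476^490=1453
  476^491=1377  476^492=1530  476^493=1700
Found 1700 at exponent 493.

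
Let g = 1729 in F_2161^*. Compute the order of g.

The order of 1729 must divide p − 1 = 2160 = 2^4 · 3^3 · 5.
Divisors: 1, 2, 3, 4, 5, 6, 8, 9, 10, 12, 15, 16, 18, 20, 24, 27, 30, 36, 40, 45, 48, 54, 60, 72, 80, 90, 108, 120, 135, 144, 180, 216, 240, 270, 360, 432, 540, 720, 1080, 2160.
Check each in increasing order: 1729^1 ≡ 1729;  1729^2 ≡ 778;  1729^3 ≡ 1020;  1729^4 ≡ 204;  1729^5 ≡ 473;  1729^6 ≡ 959;  1729^8 ≡ 557;  1729^9 ≡ 1408;  1729^10 ≡ 1146;  1729^12 ≡ 1256;  1729^15 ≡ 1808;  1729^16 ≡ 1226;  1729^18 ≡ 827;  1729^20 ≡ 1589;  1729^24 ≡ 6;  1729^27 ≡ 1798;  1729^30 ≡ 1432;  1729^36 ≡ 1053;  1729^40 ≡ 873;  1729^45 ≡ 178;  1729^48 ≡ 36;  1729^54 ≡ 2109;  1729^60 ≡ 1996;  1729^72 ≡ 216;  1729^80 ≡ 1457;  1729^90 ≡ 1430;  1729^108 ≡ 543;  1729^120 ≡ 1293;  1729^135 ≡ 1703;  1729^144 ≡ 1275;  1729^180 ≡ 594;  1729^216 ≡ 953;  1729^240 ≡ 1396;  1729^270 ≡ 147;  1729^360 ≡ 593;  1729^432 ≡ 589;  1729^540 ≡ 2160;  1729^720 ≡ 1567;  1729^1080 ≡ 1.
Smallest exponent giving 1 is 1080.

1080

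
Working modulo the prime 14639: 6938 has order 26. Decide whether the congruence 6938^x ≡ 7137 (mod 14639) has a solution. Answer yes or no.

7137 ∈ ⟨6938⟩ iff 7137^26 ≡ 1 (mod 14639), since |⟨6938⟩| = 26.
7137^26 mod 14639 = 1.
Since 1 = 1, 7137 lies in the subgroup.

yes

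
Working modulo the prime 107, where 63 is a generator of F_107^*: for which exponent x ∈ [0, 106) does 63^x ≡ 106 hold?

Baby-step giant-step with m = ceil(sqrt(106)) = 11.
Baby table (63^j mod 107 for j=0..10):
  0:1  1:63  2:10  3:95  4:100  5:94  6:37  7:84
  8:49  9:91  10:62
Giant step factor: 63^(-11) ≡ 2 (mod 107).
Scan 106·2^i mod 107 for i = 0, 1, …:
  i=0: 106   i=1: 105   i=2: 103   i=3: 99
  i=4: 91
Match at i=4, j=9: x = 4·11 + 9 = 53.

53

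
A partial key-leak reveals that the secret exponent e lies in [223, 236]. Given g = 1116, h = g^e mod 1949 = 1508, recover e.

230

Compute 1116^223 mod 1949 = 124, then multiply by 1116 repeatedly:
  1116^223=124  1116^224=5  1116^225=1682  1116^226=225  1116^227=1628
  1116^228=380  1116^229=1147  1116^230=1508
Found 1508 at exponent 230.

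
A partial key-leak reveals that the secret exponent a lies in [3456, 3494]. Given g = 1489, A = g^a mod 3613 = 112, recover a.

3494

Compute 1489^3456 mod 3613 = 2009, then multiply by 1489 repeatedly:
  1489^3456=2009  1489^3457=3450  1489^3458=2977  1489^3459=3215  1489^3460=3523
  1489^3461=3284  1489^3462=1487  1489^3463=2987  1489^3464=40  1489^3465=1752
  1489^3466=142  1489^3467=1884  1489^3468=1588  1489^3469=1630  1489^3470=2747
  1489^3471=367  1489^3472=900  1489^3473=3290  1489^3474=3195  1489^3475=2647
  1489^3476=3213  1489^3477=545  1489^3478=2193  1489^3479=2838  1489^3480=2185
  1489^3481=1765  1489^3482=1434  1489^3483=3556  1489^3484=1839  1489^3485=3230
  1489^3486=567  1489^3487=2434  1489^3488=387  1489^3489=1776  1489^3490=3361
  1489^3491=524  1489^3492=3441  1489^3493=415  1489^3494=112
Found 112 at exponent 3494.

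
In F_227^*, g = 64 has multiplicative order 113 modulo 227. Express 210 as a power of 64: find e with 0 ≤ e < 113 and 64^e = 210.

73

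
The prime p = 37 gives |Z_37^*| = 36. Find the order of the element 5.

The order of 5 must divide p − 1 = 36 = 2^2 · 3^2.
Divisors: 1, 2, 3, 4, 6, 9, 12, 18, 36.
Check each in increasing order: 5^1 ≡ 5;  5^2 ≡ 25;  5^3 ≡ 14;  5^4 ≡ 33;  5^6 ≡ 11;  5^9 ≡ 6;  5^12 ≡ 10;  5^18 ≡ 36;  5^36 ≡ 1.
Smallest exponent giving 1 is 36.

36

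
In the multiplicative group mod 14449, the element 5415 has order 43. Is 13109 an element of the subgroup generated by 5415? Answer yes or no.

no

13109 ∈ ⟨5415⟩ iff 13109^43 ≡ 1 (mod 14449), since |⟨5415⟩| = 43.
13109^43 mod 14449 = 8781.
Since 8781 ≠ 1, 13109 does not lie in the subgroup.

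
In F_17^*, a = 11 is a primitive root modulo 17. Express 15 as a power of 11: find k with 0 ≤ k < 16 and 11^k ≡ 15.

10

Successive powers of 11 modulo 17:
  11^0=1  11^1=11  11^2=2  11^3=5  11^4=4  11^5=10
  11^6=8  11^7=3  11^8=16  11^9=6  11^10=15
So 11^10 ≡ 15 (mod 17), giving k = 10.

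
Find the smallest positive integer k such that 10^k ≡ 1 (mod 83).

The order of 10 must divide p − 1 = 82 = 2 · 41.
Divisors: 1, 2, 41, 82.
Check each in increasing order: 10^1 ≡ 10;  10^2 ≡ 17;  10^41 ≡ 1.
Smallest exponent giving 1 is 41.

41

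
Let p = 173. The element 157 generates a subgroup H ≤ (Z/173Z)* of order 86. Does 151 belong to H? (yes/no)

151 ∈ ⟨157⟩ iff 151^86 ≡ 1 (mod 173), since |⟨157⟩| = 86.
151^86 mod 173 = 1.
Since 1 = 1, 151 lies in the subgroup.

yes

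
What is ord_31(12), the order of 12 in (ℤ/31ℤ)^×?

The order of 12 must divide p − 1 = 30 = 2 · 3 · 5.
Divisors: 1, 2, 3, 5, 6, 10, 15, 30.
Check each in increasing order: 12^1 ≡ 12;  12^2 ≡ 20;  12^3 ≡ 23;  12^5 ≡ 26;  12^6 ≡ 2;  12^10 ≡ 25;  12^15 ≡ 30;  12^30 ≡ 1.
Smallest exponent giving 1 is 30.

30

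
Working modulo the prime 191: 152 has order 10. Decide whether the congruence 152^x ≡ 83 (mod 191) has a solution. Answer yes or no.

no

⟨152⟩ has order 10; its elements mod 191 are {1, 7, 39, 49, 82, 109, 142, 152, 184, 190}.
83 is not in this set.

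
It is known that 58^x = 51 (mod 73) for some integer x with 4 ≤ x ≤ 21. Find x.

Compute 58^4 mod 73 = 36, then multiply by 58 repeatedly:
  58^4=36  58^5=44  58^6=70  58^7=45  58^8=55
  58^9=51
Found 51 at exponent 9.

9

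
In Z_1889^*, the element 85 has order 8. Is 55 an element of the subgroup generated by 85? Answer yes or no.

55 ∈ ⟨85⟩ iff 55^8 ≡ 1 (mod 1889), since |⟨85⟩| = 8.
55^8 mod 1889 = 1031.
Since 1031 ≠ 1, 55 does not lie in the subgroup.

no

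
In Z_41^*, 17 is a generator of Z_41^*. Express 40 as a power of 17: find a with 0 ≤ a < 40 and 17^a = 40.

20

Successive powers of 17 modulo 41:
  17^0=1  17^1=17  17^2=2  17^3=34  17^4=4  17^5=27
  17^6=8  17^7=13  17^8=16  17^9=26  17^10=32  17^11=11
  17^12=23  17^13=22  17^14=5  17^15=3  17^16=10  17^17=6
  17^18=20  17^19=12  17^20=40
So 17^20 ≡ 40 (mod 41), giving a = 20.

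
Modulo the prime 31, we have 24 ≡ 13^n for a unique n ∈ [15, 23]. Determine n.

23

Compute 13^15 mod 31 = 30, then multiply by 13 repeatedly:
  13^15=30  13^16=18  13^17=17  13^18=4  13^19=21
  13^20=25  13^21=15  13^22=9  13^23=24
Found 24 at exponent 23.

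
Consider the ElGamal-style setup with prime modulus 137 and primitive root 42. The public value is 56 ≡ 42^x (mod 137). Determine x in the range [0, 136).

104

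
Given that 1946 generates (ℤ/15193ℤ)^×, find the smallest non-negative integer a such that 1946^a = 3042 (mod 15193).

14576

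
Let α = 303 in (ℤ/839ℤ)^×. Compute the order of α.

419

The order of 303 must divide p − 1 = 838 = 2 · 419.
Divisors: 1, 2, 419, 838.
Check each in increasing order: 303^1 ≡ 303;  303^2 ≡ 358;  303^419 ≡ 1.
Smallest exponent giving 1 is 419.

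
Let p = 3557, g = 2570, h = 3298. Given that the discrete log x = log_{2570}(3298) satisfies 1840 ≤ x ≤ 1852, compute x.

1841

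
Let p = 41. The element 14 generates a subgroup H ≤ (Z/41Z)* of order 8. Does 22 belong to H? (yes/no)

no

⟨14⟩ has order 8; its elements mod 41 are {1, 3, 9, 14, 27, 32, 38, 40}.
22 is not in this set.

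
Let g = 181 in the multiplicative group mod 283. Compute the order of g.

The order of 181 must divide p − 1 = 282 = 2 · 3 · 47.
Divisors: 1, 2, 3, 6, 47, 94, 141, 282.
Check each in increasing order: 181^1 ≡ 181;  181^2 ≡ 216;  181^3 ≡ 42;  181^6 ≡ 66;  181^47 ≡ 1.
Smallest exponent giving 1 is 47.

47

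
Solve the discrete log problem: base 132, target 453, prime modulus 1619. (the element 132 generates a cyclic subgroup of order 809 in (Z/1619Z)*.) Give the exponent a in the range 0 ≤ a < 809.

437

Baby-step giant-step with m = ceil(sqrt(809)) = 29.
Baby table (132^j mod 1619 for j=0..28):
  0:1  1:132  2:1234  3:988  4:896  5:85  6:1506  7:1274
  8:1411  9:67  10:749  11:109  12:1436  13:129  14:838  15:524
  16:1170  17:635  18:1251  19:1613  20:827  21:691  22:548  23:1100
  24:1109  25:678  26:451  27:1248  28:1217
Giant step factor: 132^(-29) ≡ 1396 (mod 1619).
Scan 453·1396^i mod 1619 for i = 0, 1, …:
  i=0: 453   i=1: 978   i=2: 471   i=3: 202
  i=4: 286   i=5: 982   i=6: 1198   i=7: 1600
  i=8: 999   i=9: 645     …   i=14: 1098
  i=15: 1234
Match at i=15, j=2: a = 15·29 + 2 = 437.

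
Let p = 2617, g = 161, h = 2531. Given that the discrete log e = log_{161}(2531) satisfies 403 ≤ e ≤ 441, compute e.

433

Compute 161^403 mod 2617 = 2478, then multiply by 161 repeatedly:
  161^403=2478  161^404=1174  161^405=590  161^406=778  161^407=2259
  161^408=2553  161^409=164  161^410=234  161^411=1036  161^412=1925
  161^413=1119  161^414=2203  161^415=1388  161^416=1023  161^417=2449
  161^418=1739  161^419=2577  161^420=1411  161^421=2109  161^422=1956
  161^423=876  161^424=2335  161^425=1704  161^426=2176  161^427=2275
  161^428=2512  161^429=1414  161^430=2592  161^431=1209  161^432=991
  161^433=2531
Found 2531 at exponent 433.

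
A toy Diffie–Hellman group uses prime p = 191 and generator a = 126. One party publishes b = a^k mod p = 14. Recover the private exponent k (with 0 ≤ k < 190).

145

Baby-step giant-step with m = ceil(sqrt(190)) = 14.
Baby table (126^j mod 191 for j=0..13):
  0:1  1:126  2:23  3:33  4:147  5:186  6:134  7:76
  8:26  9:29  10:25  11:94  12:2  13:61
Giant step factor: 126^(-14) ≡ 54 (mod 191).
Scan 14·54^i mod 191 for i = 0, 1, …:
  i=0: 14   i=1: 183   i=2: 141   i=3: 165
  i=4: 124   i=5: 11   i=6: 21   i=7: 179
  i=8: 116   i=9: 152   i=10: 186
Match at i=10, j=5: k = 10·14 + 5 = 145.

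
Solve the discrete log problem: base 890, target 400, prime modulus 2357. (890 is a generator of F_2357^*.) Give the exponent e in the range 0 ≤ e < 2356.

1494

Baby-step giant-step with m = ceil(sqrt(2356)) = 49.
Baby table (890^j mod 2357 for j=0..48):
  0:1  1:890  2:148  3:2085  4:691  5:2170  6:917  7:608
  8:1367  9:418  10:1971  11:582  12:1797  13:1284  14:1972  15:1472
  16:1945  17:1012  18:306  19:1285  20:505  21:1620  22:1673  23:1703
  24:119  25:2202  26:1113  27:630  28:2091  29:1317  30:701  31:1642
  32:40  33:245  34:1206  35:905  36:1713  37:1948  38:1325  39:750
  40:469  41:221  42:1059  43:2067  44:1170  45:1863  46:1099  47:2312
  48:19
Giant step factor: 890^(-49) ≡ 1038 (mod 2357).
Scan 400·1038^i mod 2357 for i = 0, 1, …:
  i=0: 400   i=1: 368   i=2: 150   i=3: 138
  i=4: 1824   i=5: 641   i=6: 684   i=7: 535
  i=8: 1435   i=9: 2263     …   i=29: 1769
  i=30: 119
Match at i=30, j=24: e = 30·49 + 24 = 1494.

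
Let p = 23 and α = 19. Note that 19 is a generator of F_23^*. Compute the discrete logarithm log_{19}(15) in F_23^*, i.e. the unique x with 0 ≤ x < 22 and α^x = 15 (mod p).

7

Successive powers of 19 modulo 23:
  19^0=1  19^1=19  19^2=16  19^3=5  19^4=3  19^5=11
  19^6=2  19^7=15
So 19^7 ≡ 15 (mod 23), giving x = 7.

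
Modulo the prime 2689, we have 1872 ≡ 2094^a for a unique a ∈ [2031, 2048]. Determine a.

2047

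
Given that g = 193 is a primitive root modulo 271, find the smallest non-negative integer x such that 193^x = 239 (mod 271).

Baby-step giant-step with m = ceil(sqrt(270)) = 17.
Baby table (193^j mod 271 for j=0..16):
  0:1  1:193  2:122  3:240  4:250  5:12  6:148  7:109
  8:170  9:19  10:144  11:150  12:224  13:143  14:228  15:102
  16:174
Giant step factor: 193^(-17) ≡ 234 (mod 271).
Scan 239·234^i mod 271 for i = 0, 1, …:
  i=0: 239   i=1: 100   i=2: 94   i=3: 45
  i=4: 232   i=5: 88   i=6: 267   i=7: 148
Match at i=7, j=6: x = 7·17 + 6 = 125.

125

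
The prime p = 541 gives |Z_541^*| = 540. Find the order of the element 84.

135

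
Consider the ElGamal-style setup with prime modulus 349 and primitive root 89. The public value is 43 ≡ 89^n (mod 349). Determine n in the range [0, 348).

Baby-step giant-step with m = ceil(sqrt(348)) = 19.
Baby table (89^j mod 349 for j=0..18):
  0:1  1:89  2:243  3:338  4:68  5:119  6:121  7:299
  8:87  9:65  10:201  11:90  12:332  13:232  14:57  15:187
  16:240  17:71  18:37
Giant step factor: 89^(-19) ≡ 62 (mod 349).
Scan 43·62^i mod 349 for i = 0, 1, …:
  i=0: 43   i=1: 223   i=2: 215   i=3: 68
Match at i=3, j=4: n = 3·19 + 4 = 61.

61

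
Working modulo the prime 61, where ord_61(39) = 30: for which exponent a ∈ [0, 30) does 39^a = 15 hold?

28

Successive powers of 39 modulo 61:
  39^0=1  39^1=39  39^2=57  39^3=27  39^4=16  39^5=14
  39^6=58  39^7=5  39^8=12  39^9=41  39^10=13  39^11=19
  39^12=9  39^13=46  39^14=25  39^15=60  39^16=22  39^17=4
  39^18=34  39^19=45  39^20=47  39^21=3  39^22=56  39^23=49
  39^24=20  39^25=48  39^26=42  39^27=52  39^28=15
So 39^28 ≡ 15 (mod 61), giving a = 28.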